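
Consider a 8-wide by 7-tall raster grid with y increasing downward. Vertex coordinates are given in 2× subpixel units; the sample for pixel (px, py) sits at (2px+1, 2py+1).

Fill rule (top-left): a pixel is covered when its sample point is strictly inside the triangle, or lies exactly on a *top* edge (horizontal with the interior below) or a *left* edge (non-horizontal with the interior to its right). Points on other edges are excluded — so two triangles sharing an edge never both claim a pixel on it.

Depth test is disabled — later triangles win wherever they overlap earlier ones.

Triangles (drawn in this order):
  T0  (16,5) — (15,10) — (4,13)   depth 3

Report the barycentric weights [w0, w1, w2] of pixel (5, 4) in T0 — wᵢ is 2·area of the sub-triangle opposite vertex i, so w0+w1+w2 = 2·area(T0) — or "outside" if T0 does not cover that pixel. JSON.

T0:
  2·area = 52
  edge (16, 5)→(15, 10): d=(-1,5) right/bottom  bias=-1
  edge (15, 10)→(4, 13): d=(-11,3) right/bottom  bias=-1
  edge (4, 13)→(16, 5): d=(12,-8) top-left  bias=+0
    (6,3)@(13, 7): e=[13,39,0] → #  [on edge]
    (7,3)@(15, 7): e=[3,33,16] → #
    (5,4)@(11, 9): e=[21,23,8] → #
    (3,5)@(7, 11): e=[39,13,0] → #  [on edge]
    (4,5)@(9, 11): e=[29,7,16] → #
    (6,5)@(13, 11): e=[9,-5,48] → ·
    (7,5)@(15, 11): e=[-1,-11,64] → ·
    (3,6)@(7, 13): e=[37,-9,24] → ·
    (4,6)@(9, 13): e=[27,-15,40] → ·
    (5,6)@(11, 13): e=[17,-21,56] → ·
  covered (8 px):
    · · · · · · · ·
    · · · · · · · ·
    · · · · · · · ·
    · · · · · · # #
    · · · · · # # #
    · · · # # # · ·
    · · · · · · · ·

Answer: [23,8,21]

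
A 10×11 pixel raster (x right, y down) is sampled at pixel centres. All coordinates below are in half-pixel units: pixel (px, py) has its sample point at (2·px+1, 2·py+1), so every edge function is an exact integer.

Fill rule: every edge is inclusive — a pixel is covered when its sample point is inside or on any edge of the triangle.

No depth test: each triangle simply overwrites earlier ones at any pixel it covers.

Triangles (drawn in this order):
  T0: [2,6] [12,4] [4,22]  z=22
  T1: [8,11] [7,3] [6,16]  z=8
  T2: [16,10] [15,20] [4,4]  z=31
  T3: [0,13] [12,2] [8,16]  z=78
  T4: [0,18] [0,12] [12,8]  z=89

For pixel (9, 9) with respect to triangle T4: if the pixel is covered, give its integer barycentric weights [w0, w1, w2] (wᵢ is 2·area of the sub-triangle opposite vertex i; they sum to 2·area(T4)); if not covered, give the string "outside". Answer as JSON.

T0:
  2·area = 164
  edge (2, 6)→(12, 4): d=(10,-2) inclusive
  edge (12, 4)→(4, 22): d=(-8,18) inclusive
  edge (4, 22)→(2, 6): d=(-2,-16) inclusive
    (8,1)@(17, 3): e=[0,-82,246] → ·  [on edge]
    (3,2)@(7, 5): e=[0,82,82] → #  [on edge]
    (4,2)@(9, 5): e=[4,46,114] → #
    (5,2)@(11, 5): e=[8,10,146] → #
    (6,2)@(13, 5): e=[12,-26,178] → ·
    (1,3)@(3, 7): e=[12,138,14] → #
    (2,3)@(5, 7): e=[16,102,46] → #
    (5,3)@(11, 7): e=[28,-6,142] → ·
    (1,4)@(3, 9): e=[32,122,10] → #
    (5,4)@(11, 9): e=[48,-22,138] → ·
    (1,5)@(3, 11): e=[52,106,6] → #
    (4,5)@(9, 11): e=[64,-2,102] → ·
  covered (21 px):
    · · · · · · · · · ·
    · · · · · · · · · ·
    · · · # # # · · · ·
    · # # # # · · · · ·
    · # # # # · · · · ·
    · # # # · · · · · ·
    · # # # · · · · · ·
    · · # # · · · · · ·
    · · # · · · · · · ·
    · · # · · · · · · ·
    · · · · · · · · · ·
T1:
  2·area = 21  (B↔C swapped to make it positive)
  edge (8, 11)→(6, 16): d=(-2,5) inclusive
  edge (6, 16)→(7, 3): d=(1,-13) inclusive
  edge (7, 3)→(8, 11): d=(1,8) inclusive
    (3,1)@(7, 3): e=[21,0,0] → #  [on edge]
    (4,1)@(9, 3): e=[11,26,-16] → ·
    (3,2)@(7, 5): e=[17,2,2] → #
    (4,2)@(9, 5): e=[7,28,-14] → ·
    (3,3)@(7, 7): e=[13,4,4] → #
    (4,3)@(9, 7): e=[3,30,-12] → ·
    (3,4)@(7, 9): e=[9,6,6] → #
    (4,4)@(9, 9): e=[-1,32,-10] → ·
    (3,5)@(7, 11): e=[5,8,8] → #
    (4,5)@(9, 11): e=[-5,34,-8] → ·
    (3,6)@(7, 13): e=[1,10,10] → #
    (4,6)@(9, 13): e=[-9,36,-6] → ·
    (4,9)@(9, 19): e=[-21,42,0] → ·  [on edge]
  covered (6 px):
    · · · · · · · · · ·
    · · · # · · · · · ·
    · · · # · · · · · ·
    · · · # · · · · · ·
    · · · # · · · · · ·
    · · · # · · · · · ·
    · · · # · · · · · ·
    · · · · · · · · · ·
    · · · · · · · · · ·
    · · · · · · · · · ·
    · · · · · · · · · ·
T2:
  2·area = 126
  edge (16, 10)→(15, 20): d=(-1,10) inclusive
  edge (15, 20)→(4, 4): d=(-11,-16) inclusive
  edge (4, 4)→(16, 10): d=(12,6) inclusive
    (2,2)@(5, 5): e=[115,5,6] → #
    (3,2)@(7, 5): e=[95,37,-6] → ·
    (2,3)@(5, 7): e=[113,-17,30] → ·
    (3,3)@(7, 7): e=[93,15,18] → #
    (4,3)@(9, 7): e=[73,47,6] → #
    (5,3)@(11, 7): e=[53,79,-6] → ·
    (3,4)@(7, 9): e=[91,-7,42] → ·
    (4,4)@(9, 9): e=[71,25,30] → #
    (5,4)@(11, 9): e=[51,57,18] → #
    (6,4)@(13, 9): e=[31,89,6] → #
    (7,4)@(15, 9): e=[11,121,-6] → ·
    (4,5)@(9, 11): e=[69,3,54] → #
  covered (18 px):
    · · · · · · · · · ·
    · · · · · · · · · ·
    · · # · · · · · · ·
    · · · # # · · · · ·
    · · · · # # # · · ·
    · · · · # # # # · ·
    · · · · · # # # · ·
    · · · · · · # # · ·
    · · · · · · # # · ·
    · · · · · · · # · ·
    · · · · · · · · · ·
T3:
  2·area = 124
  edge (0, 13)→(12, 2): d=(12,-11) inclusive
  edge (12, 2)→(8, 16): d=(-4,14) inclusive
  edge (8, 16)→(0, 13): d=(-8,-3) inclusive
    (5,1)@(11, 3): e=[1,10,113] → #
    (6,1)@(13, 3): e=[23,-18,119] → ·
    (4,2)@(9, 5): e=[3,30,91] → #
    (6,2)@(13, 5): e=[47,-26,103] → ·
    (3,3)@(7, 7): e=[5,50,69] → #
    (5,3)@(11, 7): e=[49,-6,81] → ·
    (2,4)@(5, 9): e=[7,70,47] → #
    (5,4)@(11, 9): e=[73,-14,65] → ·
    (1,5)@(3, 11): e=[9,90,25] → #
    (5,5)@(11, 11): e=[97,-22,49] → ·
    (0,6)@(1, 13): e=[11,110,3] → #
    (4,6)@(9, 13): e=[99,-2,27] → ·
  covered (17 px):
    · · · · · · · · · ·
    · · · · · # · · · ·
    · · · · # # · · · ·
    · · · # # · · · · ·
    · · # # # · · · · ·
    · # # # # · · · · ·
    # # # # · · · · · ·
    · · · # · · · · · ·
    · · · · · · · · · ·
    · · · · · · · · · ·
    · · · · · · · · · ·
T4:
  2·area = 72
  edge (0, 18)→(0, 12): d=(0,-6) inclusive
  edge (0, 12)→(12, 8): d=(12,-4) inclusive
  edge (12, 8)→(0, 18): d=(-12,10) inclusive
    (7,3)@(15, 7): e=[90,0,-18] → ·  [on edge]
    (4,4)@(9, 9): e=[54,0,18] → #  [on edge]
    (5,4)@(11, 9): e=[66,8,-2] → ·
    (1,5)@(3, 11): e=[18,0,54] → #  [on edge]
    (2,5)@(5, 11): e=[30,8,34] → #
    (3,5)@(7, 11): e=[42,16,14] → #
    (4,5)@(9, 11): e=[54,24,-6] → ·
    (0,6)@(1, 13): e=[6,16,50] → #
    (3,6)@(7, 13): e=[42,40,-10] → ·
    (0,7)@(1, 15): e=[6,40,26] → #
    (2,7)@(5, 15): e=[30,56,-14] → ·
    (0,8)@(1, 17): e=[6,64,2] → #
  covered (10 px):
    · · · · · · · · · ·
    · · · · · · · · · ·
    · · · · · · · · · ·
    · · · · · · · · · ·
    · · · · # · · · · ·
    · # # # · · · · · ·
    # # # · · · · · · ·
    # # · · · · · · · ·
    # · · · · · · · · ·
    · · · · · · · · · ·
    · · · · · · · · · ·

Result: "outside"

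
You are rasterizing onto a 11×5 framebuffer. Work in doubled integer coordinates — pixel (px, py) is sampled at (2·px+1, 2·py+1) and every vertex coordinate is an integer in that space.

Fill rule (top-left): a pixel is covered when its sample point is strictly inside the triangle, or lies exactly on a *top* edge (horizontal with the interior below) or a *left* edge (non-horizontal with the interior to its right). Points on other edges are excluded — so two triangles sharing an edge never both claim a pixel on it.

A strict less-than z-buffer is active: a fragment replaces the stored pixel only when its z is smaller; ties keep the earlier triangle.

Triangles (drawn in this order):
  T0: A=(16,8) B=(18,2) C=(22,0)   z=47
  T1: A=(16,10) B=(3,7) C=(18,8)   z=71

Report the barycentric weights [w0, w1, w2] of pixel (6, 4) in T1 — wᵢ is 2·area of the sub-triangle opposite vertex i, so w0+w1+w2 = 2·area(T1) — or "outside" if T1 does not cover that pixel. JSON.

T0:
  2·area = 20
  edge (16, 8)→(18, 2): d=(2,-6) top-left  bias=+0
  edge (18, 2)→(22, 0): d=(4,-2) top-left  bias=+0
  edge (22, 0)→(16, 8): d=(-6,8) right/bottom  bias=-1
    (10,0)@(21, 1): e=[16,2,2] → #
    (9,1)@(19, 3): e=[8,6,6] → #
    (10,1)@(21, 3): e=[20,10,-10] → ·
    (8,2)@(17, 5): e=[0,10,10] → #  [on edge]
    (9,2)@(19, 5): e=[12,14,-6] → ·
    (8,3)@(17, 7): e=[4,18,-2] → ·
  covered (3 px):
    · · · · · · · · · · #
    · · · · · · · · · # ·
    · · · · · · · · # · ·
    · · · · · · · · · · ·
    · · · · · · · · · · ·
T1:
  2·area = 32
  edge (16, 10)→(3, 7): d=(-13,-3) top-left  bias=+0
  edge (3, 7)→(18, 8): d=(15,1) right/bottom  bias=-1
  edge (18, 8)→(16, 10): d=(-2,2) right/bottom  bias=-1
    (10,2)@(21, 5): e=[80,-48,0] → ·  [on edge]
    (1,3)@(3, 7): e=[0,0,32] → ·  [on edge]
    (9,3)@(19, 7): e=[48,-16,0] → ·  [on edge]
    (6,4)@(13, 9): e=[4,20,8] → #
    (7,4)@(15, 9): e=[10,18,4] → #
    (8,4)@(17, 9): e=[16,16,0] → ·  [on edge]
  covered (2 px):
    · · · · · · · · · · ·
    · · · · · · · · · · ·
    · · · · · · · · · · ·
    · · · · · · · · · · ·
    · · · · · · # # · · ·

Final: [20,8,4]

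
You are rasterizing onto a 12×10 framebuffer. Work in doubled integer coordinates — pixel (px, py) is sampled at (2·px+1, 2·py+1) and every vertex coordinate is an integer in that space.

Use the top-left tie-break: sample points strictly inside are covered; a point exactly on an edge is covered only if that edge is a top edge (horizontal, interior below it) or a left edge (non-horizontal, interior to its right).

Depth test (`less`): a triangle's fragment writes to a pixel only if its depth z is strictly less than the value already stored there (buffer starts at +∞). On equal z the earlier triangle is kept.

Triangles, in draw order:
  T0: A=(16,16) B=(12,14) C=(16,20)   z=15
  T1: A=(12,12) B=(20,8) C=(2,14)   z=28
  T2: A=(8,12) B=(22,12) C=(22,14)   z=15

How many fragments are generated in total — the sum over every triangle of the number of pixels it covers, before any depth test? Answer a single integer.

T0:
  2·area = 16  (B↔C swapped to make it positive)
  edge (16, 16)→(16, 20): d=(0,4) right/bottom  bias=-1
  edge (16, 20)→(12, 14): d=(-4,-6) top-left  bias=+0
  edge (12, 14)→(16, 16): d=(4,2) right/bottom  bias=-1
    (6,7)@(13, 15): e=[12,2,2] → #
    (7,7)@(15, 15): e=[4,14,-2] → ·
    (6,8)@(13, 17): e=[12,-6,10] → ·
    (7,8)@(15, 17): e=[4,6,6] → #
    (8,8)@(17, 17): e=[-4,18,2] → ·
    (7,9)@(15, 19): e=[4,-2,14] → ·
  covered (2 px):
    · · · · · · · · · · · ·
    · · · · · · · · · · · ·
    · · · · · · · · · · · ·
    · · · · · · · · · · · ·
    · · · · · · · · · · · ·
    · · · · · · · · · · · ·
    · · · · · · · · · · · ·
    · · · · · · # · · · · ·
    · · · · · · · # · · · ·
    · · · · · · · · · · · ·
T1:
  2·area = 24  (B↔C swapped to make it positive)
  edge (12, 12)→(2, 14): d=(-10,2) right/bottom  bias=-1
  edge (2, 14)→(20, 8): d=(18,-6) top-left  bias=+0
  edge (20, 8)→(12, 12): d=(-8,4) right/bottom  bias=-1
    (11,3)@(23, 7): e=[28,0,-4] → ·  [on edge]
    (8,4)@(17, 9): e=[20,0,4] → #  [on edge]
    (9,4)@(19, 9): e=[16,12,-4] → ·
    (5,5)@(11, 11): e=[12,0,12] → #  [on edge]
    (6,5)@(13, 11): e=[8,12,4] → #
    (7,5)@(15, 11): e=[4,24,-4] → ·
    (8,5)@(17, 11): e=[0,36,-12] → ·  [on edge]
    (2,6)@(5, 13): e=[4,0,20] → #  [on edge]
    (3,6)@(7, 13): e=[0,12,12] → ·  [on edge]
    (5,6)@(11, 13): e=[-8,36,-4] → ·
    (6,6)@(13, 13): e=[-12,48,-12] → ·
    (2,7)@(5, 15): e=[-16,36,4] → ·
  covered (4 px):
    · · · · · · · · · · · ·
    · · · · · · · · · · · ·
    · · · · · · · · · · · ·
    · · · · · · · · · · · ·
    · · · · · · · · # · · ·
    · · · · · # # · · · · ·
    · · # · · · · · · · · ·
    · · · · · · · · · · · ·
    · · · · · · · · · · · ·
    · · · · · · · · · · · ·
T2:
  2·area = 28
  edge (8, 12)→(22, 12): d=(14,0) top-left  bias=+0
  edge (22, 12)→(22, 14): d=(0,2) right/bottom  bias=-1
  edge (22, 14)→(8, 12): d=(-14,-2) top-left  bias=+0
    (0,5)@(1, 11): e=[-14,42,0] → ·  [on edge]
    (7,6)@(15, 13): e=[14,14,0] → #  [on edge]
    (8,6)@(17, 13): e=[14,10,4] → #
    (9,6)@(19, 13): e=[14,6,8] → #
    (10,6)@(21, 13): e=[14,2,12] → #
    (11,6)@(23, 13): e=[14,-2,16] → ·
    (7,7)@(15, 15): e=[42,14,-28] → ·
    (8,7)@(17, 15): e=[42,10,-24] → ·
    (9,7)@(19, 15): e=[42,6,-20] → ·
    (10,7)@(21, 15): e=[42,2,-16] → ·
  covered (4 px):
    · · · · · · · · · · · ·
    · · · · · · · · · · · ·
    · · · · · · · · · · · ·
    · · · · · · · · · · · ·
    · · · · · · · · · · · ·
    · · · · · · · · · · · ·
    · · · · · · · # # # # ·
    · · · · · · · · · · · ·
    · · · · · · · · · · · ·
    · · · · · · · · · · · ·

Answer: 10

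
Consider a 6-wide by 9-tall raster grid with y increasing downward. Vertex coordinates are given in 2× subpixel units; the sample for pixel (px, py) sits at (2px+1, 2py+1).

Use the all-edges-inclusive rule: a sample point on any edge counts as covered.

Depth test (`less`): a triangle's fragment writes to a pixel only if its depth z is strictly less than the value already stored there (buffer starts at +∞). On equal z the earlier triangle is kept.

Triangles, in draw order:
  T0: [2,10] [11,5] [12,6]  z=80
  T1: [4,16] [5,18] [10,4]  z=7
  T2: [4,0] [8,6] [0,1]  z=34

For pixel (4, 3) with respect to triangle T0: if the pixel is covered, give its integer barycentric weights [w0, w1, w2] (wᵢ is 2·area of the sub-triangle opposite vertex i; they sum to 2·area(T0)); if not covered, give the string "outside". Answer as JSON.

T0:
  2·area = 14
  edge (2, 10)→(11, 5): d=(9,-5) inclusive
  edge (11, 5)→(12, 6): d=(1,1) inclusive
  edge (12, 6)→(2, 10): d=(-10,4) inclusive
    (3,0)@(7, 1): e=[-56,0,70] → ·  [on edge]
    (4,1)@(9, 3): e=[-28,0,42] → ·  [on edge]
    (5,2)@(11, 5): e=[0,0,14] → █  [on edge]
    (4,3)@(9, 7): e=[8,4,2] → █
    (5,3)@(11, 7): e=[18,2,-6] → ·
    (4,4)@(9, 9): e=[26,6,-18] → ·
  covered (2 px):
    · · · · · ·
    · · · · · ·
    · · · · · █
    · · · · █ ·
    · · · · · ·
    · · · · · ·
    · · · · · ·
    · · · · · ·
    · · · · · ·
T1:
  2·area = 24  (B↔C swapped to make it positive)
  edge (4, 16)→(10, 4): d=(6,-12) inclusive
  edge (10, 4)→(5, 18): d=(-5,14) inclusive
  edge (5, 18)→(4, 16): d=(-1,-2) inclusive
    (3,5)@(7, 11): e=[6,7,11] → █
    (4,5)@(9, 11): e=[30,-21,15] → ·
    (3,6)@(7, 13): e=[18,-3,9] → ·
    (2,7)@(5, 15): e=[6,15,3] → █
    (3,7)@(7, 15): e=[30,-13,7] → ·
    (2,8)@(5, 17): e=[18,5,1] → █
    (3,8)@(7, 17): e=[42,-23,5] → ·
  covered (3 px):
    · · · · · ·
    · · · · · ·
    · · · · · ·
    · · · · · ·
    · · · · · ·
    · · · █ · ·
    · · · · · ·
    · · █ · · ·
    · · █ · · ·
T2:
  2·area = 28
  edge (4, 0)→(8, 6): d=(4,6) inclusive
  edge (8, 6)→(0, 1): d=(-8,-5) inclusive
  edge (0, 1)→(4, 0): d=(4,-1) inclusive
    (0,0)@(1, 1): e=[22,5,1] → █
    (1,0)@(3, 1): e=[10,15,3] → █
    (2,0)@(5, 1): e=[-2,25,5] → ·
    (0,1)@(1, 3): e=[30,-11,9] → ·
    (1,1)@(3, 3): e=[18,-1,11] → ·
    (2,1)@(5, 3): e=[6,9,13] → █
    (3,1)@(7, 3): e=[-6,19,15] → ·
    (2,2)@(5, 5): e=[14,-7,21] → ·
    (3,2)@(7, 5): e=[2,3,23] → █
    (4,2)@(9, 5): e=[-10,13,25] → ·
    (3,3)@(7, 7): e=[10,-13,31] → ·
  covered (4 px):
    █ █ · · · ·
    · · █ · · ·
    · · · █ · ·
    · · · · · ·
    · · · · · ·
    · · · · · ·
    · · · · · ·
    · · · · · ·
    · · · · · ·

Result: [4,2,8]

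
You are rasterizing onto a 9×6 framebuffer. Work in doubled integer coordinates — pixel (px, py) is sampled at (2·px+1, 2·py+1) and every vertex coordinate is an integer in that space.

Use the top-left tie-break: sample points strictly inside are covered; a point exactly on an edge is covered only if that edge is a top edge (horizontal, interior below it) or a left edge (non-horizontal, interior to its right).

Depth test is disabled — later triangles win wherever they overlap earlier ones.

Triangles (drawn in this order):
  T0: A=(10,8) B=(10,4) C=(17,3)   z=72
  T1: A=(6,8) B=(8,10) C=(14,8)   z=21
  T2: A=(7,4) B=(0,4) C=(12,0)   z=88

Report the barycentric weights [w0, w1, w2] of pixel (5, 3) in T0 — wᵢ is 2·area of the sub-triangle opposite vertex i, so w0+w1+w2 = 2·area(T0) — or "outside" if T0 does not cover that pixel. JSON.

T0:
  2·area = 28
  edge (10, 8)→(10, 4): d=(0,-4) top-left  bias=+0
  edge (10, 4)→(17, 3): d=(7,-1) top-left  bias=+0
  edge (17, 3)→(10, 8): d=(-7,5) right/bottom  bias=-1
    (8,1)@(17, 3): e=[28,0,0] → ·  [on edge]
    (1,2)@(3, 5): e=[-28,0,56] → ·  [on edge]
    (5,2)@(11, 5): e=[4,8,16] → █
    (6,2)@(13, 5): e=[12,10,6] → █
    (7,2)@(15, 5): e=[20,12,-4] → ·
    (5,3)@(11, 7): e=[4,22,2] → █
    (6,3)@(13, 7): e=[12,24,-8] → ·
    (5,4)@(11, 9): e=[4,36,-12] → ·
  covered (3 px):
    · · · · · · · · ·
    · · · · · · · · ·
    · · · · · █ █ · ·
    · · · · · █ · · ·
    · · · · · · · · ·
    · · · · · · · · ·
T1:
  2·area = 16  (B↔C swapped to make it positive)
  edge (6, 8)→(14, 8): d=(8,0) top-left  bias=+0
  edge (14, 8)→(8, 10): d=(-6,2) right/bottom  bias=-1
  edge (8, 10)→(6, 8): d=(-2,-2) top-left  bias=+0
    (0,1)@(1, 3): e=[-40,56,0] → ·  [on edge]
    (1,2)@(3, 5): e=[-24,40,0] → ·  [on edge]
    (2,3)@(5, 7): e=[-8,24,0] → ·  [on edge]
    (8,3)@(17, 7): e=[-8,0,24] → ·  [on edge]
    (3,4)@(7, 9): e=[8,8,0] → █  [on edge]
    (4,4)@(9, 9): e=[8,4,4] → █
    (5,4)@(11, 9): e=[8,0,8] → ·  [on edge]
    (2,5)@(5, 11): e=[24,0,-8] → ·  [on edge]
    (3,5)@(7, 11): e=[24,-4,-4] → ·
    (4,5)@(9, 11): e=[24,-8,0] → ·  [on edge]
  covered (2 px):
    · · · · · · · · ·
    · · · · · · · · ·
    · · · · · · · · ·
    · · · · · · · · ·
    · · · █ █ · · · ·
    · · · · · · · · ·
T2:
  2·area = 28
  edge (7, 4)→(0, 4): d=(-7,0) right/bottom  bias=-1
  edge (0, 4)→(12, 0): d=(12,-4) top-left  bias=+0
  edge (12, 0)→(7, 4): d=(-5,4) right/bottom  bias=-1
    (4,0)@(9, 1): e=[21,0,7] → █  [on edge]
    (5,0)@(11, 1): e=[21,8,-1] → ·
    (1,1)@(3, 3): e=[7,0,21] → █  [on edge]
    (2,1)@(5, 3): e=[7,8,13] → █
    (3,1)@(7, 3): e=[7,16,5] → █
    (4,1)@(9, 3): e=[7,24,-3] → ·
    (1,2)@(3, 5): e=[-7,24,11] → ·
    (2,2)@(5, 5): e=[-7,32,3] → ·
    (3,2)@(7, 5): e=[-7,40,-5] → ·
  covered (4 px):
    · · · · █ · · · ·
    · █ █ █ · · · · ·
    · · · · · · · · ·
    · · · · · · · · ·
    · · · · · · · · ·
    · · · · · · · · ·

Final: [22,2,4]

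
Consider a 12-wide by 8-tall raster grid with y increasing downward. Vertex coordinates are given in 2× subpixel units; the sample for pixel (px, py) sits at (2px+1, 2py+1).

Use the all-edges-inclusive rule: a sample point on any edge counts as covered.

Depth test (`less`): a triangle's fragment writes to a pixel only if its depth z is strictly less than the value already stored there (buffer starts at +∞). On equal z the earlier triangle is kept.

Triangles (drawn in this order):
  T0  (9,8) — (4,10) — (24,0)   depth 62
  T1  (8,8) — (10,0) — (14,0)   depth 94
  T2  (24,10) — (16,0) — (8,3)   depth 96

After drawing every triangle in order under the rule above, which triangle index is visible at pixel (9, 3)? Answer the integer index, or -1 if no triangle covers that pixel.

T0:
  2·area = 10
  edge (9, 8)→(4, 10): d=(-5,2) inclusive
  edge (4, 10)→(24, 0): d=(20,-10) inclusive
  edge (24, 0)→(9, 8): d=(-15,8) inclusive
  covered (0 px):
    · · · · · · · · · · · ·
    · · · · · · · · · · · ·
    · · · · · · · · · · · ·
    · · · · · · · · · · · ·
    · · · · · · · · · · · ·
    · · · · · · · · · · · ·
    · · · · · · · · · · · ·
    · · · · · · · · · · · ·
T1:
  2·area = 32
  edge (8, 8)→(10, 0): d=(2,-8) inclusive
  edge (10, 0)→(14, 0): d=(4,0) inclusive
  edge (14, 0)→(8, 8): d=(-6,8) inclusive
    (5,0)@(11, 1): e=[10,4,18] → #
    (6,0)@(13, 1): e=[26,4,2] → #
    (7,0)@(15, 1): e=[42,4,-14] → ·
    (5,1)@(11, 3): e=[14,12,6] → #
    (6,1)@(13, 3): e=[30,12,-10] → ·
    (4,2)@(9, 5): e=[2,20,10] → #
    (5,2)@(11, 5): e=[18,20,-6] → ·
    (4,3)@(9, 7): e=[6,28,-2] → ·
  covered (4 px):
    · · · · · # # · · · · ·
    · · · · · # · · · · · ·
    · · · · # · · · · · · ·
    · · · · · · · · · · · ·
    · · · · · · · · · · · ·
    · · · · · · · · · · · ·
    · · · · · · · · · · · ·
    · · · · · · · · · · · ·
T2:
  2·area = 104  (B↔C swapped to make it positive)
  edge (24, 10)→(8, 3): d=(-16,-7) inclusive
  edge (8, 3)→(16, 0): d=(8,-3) inclusive
  edge (16, 0)→(24, 10): d=(8,10) inclusive
    (7,0)@(15, 1): e=[81,5,18] → #
    (8,0)@(17, 1): e=[95,11,-2] → ·
    (4,1)@(9, 3): e=[7,3,94] → #
    (5,1)@(11, 3): e=[21,9,74] → #
    (6,1)@(13, 3): e=[35,15,54] → #
    (8,1)@(17, 3): e=[63,27,14] → #
    (9,1)@(19, 3): e=[77,33,-6] → ·
    (4,2)@(9, 5): e=[-25,19,110] → ·
    (5,2)@(11, 5): e=[-11,25,90] → ·
    (6,2)@(13, 5): e=[3,31,70] → #
    (9,2)@(19, 5): e=[45,49,10] → #
    (10,2)@(21, 5): e=[59,55,-10] → ·
  covered (13 px):
    · · · · · · · # · · · ·
    · · · · # # # # # · · ·
    · · · · · · # # # # · ·
    · · · · · · · · · # # ·
    · · · · · · · · · · · #
    · · · · · · · · · · · ·
    · · · · · · · · · · · ·
    · · · · · · · · · · · ·

Z-buffer (winner per pixel, '.' = empty):
  . . . . . 1 1 2 . . . .
  . . . . 2 1 2 2 2 . . .
  . . . . 1 . 2 2 2 2 . .
  . . . . . . . . . 2 2 .
  . . . . . . . . . . . 2
  . . . . . . . . . . . .
  . . . . . . . . . . . .
  . . . . . . . . . . . .

Answer: 2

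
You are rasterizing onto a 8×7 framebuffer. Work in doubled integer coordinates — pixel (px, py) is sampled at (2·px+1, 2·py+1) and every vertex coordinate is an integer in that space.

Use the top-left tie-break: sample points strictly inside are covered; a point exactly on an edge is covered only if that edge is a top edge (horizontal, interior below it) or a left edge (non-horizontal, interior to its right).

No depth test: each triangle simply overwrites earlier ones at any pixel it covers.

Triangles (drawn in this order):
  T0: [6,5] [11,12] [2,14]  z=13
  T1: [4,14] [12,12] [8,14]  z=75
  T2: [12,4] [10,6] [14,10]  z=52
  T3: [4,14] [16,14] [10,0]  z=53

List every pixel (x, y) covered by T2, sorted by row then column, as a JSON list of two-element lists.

T0:
  2·area = 73
  edge (6, 5)→(11, 12): d=(5,7) right/bottom  bias=-1
  edge (11, 12)→(2, 14): d=(-9,2) right/bottom  bias=-1
  edge (2, 14)→(6, 5): d=(4,-9) top-left  bias=+0
    (3,3)@(7, 7): e=[3,53,17] → █
    (4,3)@(9, 7): e=[-11,49,35] → ·
    (2,4)@(5, 9): e=[27,39,7] → █
    (4,4)@(9, 9): e=[-1,31,43] → ·
    (2,5)@(5, 11): e=[37,21,15] → █
    (4,5)@(9, 11): e=[9,13,51] → █
    (5,5)@(11, 11): e=[-5,9,69] → ·
    (1,6)@(3, 13): e=[61,7,5] → █
    (3,6)@(7, 13): e=[33,-1,41] → ·
    (4,6)@(9, 13): e=[19,-5,59] → ·
  covered (8 px):
    · · · · · · · ·
    · · · · · · · ·
    · · · · · · · ·
    · · · █ · · · ·
    · · █ █ · · · ·
    · · █ █ █ · · ·
    · █ █ · · · · ·
T1:
  2·area = 8
  edge (4, 14)→(12, 12): d=(8,-2) top-left  bias=+0
  edge (12, 12)→(8, 14): d=(-4,2) right/bottom  bias=-1
  edge (8, 14)→(4, 14): d=(-4,0) right/bottom  bias=-1
    (4,6)@(9, 13): e=[2,2,4] → █
    (5,6)@(11, 13): e=[6,-2,4] → ·
  covered (1 px):
    · · · · · · · ·
    · · · · · · · ·
    · · · · · · · ·
    · · · · · · · ·
    · · · · · · · ·
    · · · · · · · ·
    · · · · █ · · ·
T2:
  2·area = 16  (B↔C swapped to make it positive)
  edge (12, 4)→(14, 10): d=(2,6) right/bottom  bias=-1
  edge (14, 10)→(10, 6): d=(-4,-4) top-left  bias=+0
  edge (10, 6)→(12, 4): d=(2,-2) top-left  bias=+0
    (2,0)@(5, 1): e=[36,0,-20] → ·  [on edge]
    (5,0)@(11, 1): e=[0,24,-8] → ·  [on edge]
    (7,0)@(15, 1): e=[-24,40,0] → ·  [on edge]
    (3,1)@(7, 3): e=[28,0,-12] → ·  [on edge]
    (6,1)@(13, 3): e=[-8,24,0] → ·  [on edge]
    (4,2)@(9, 5): e=[20,0,-4] → ·  [on edge]
    (5,2)@(11, 5): e=[8,8,0] → █  [on edge]
    (6,2)@(13, 5): e=[-4,16,4] → ·
    (4,3)@(9, 7): e=[24,-8,0] → ·  [on edge]
    (5,3)@(11, 7): e=[12,0,4] → █  [on edge]
    (6,3)@(13, 7): e=[0,8,8] → ·  [on edge]
    (3,4)@(7, 9): e=[40,-24,0] → ·  [on edge]
    (6,4)@(13, 9): e=[4,0,12] → █  [on edge]
    (2,5)@(5, 11): e=[56,-40,0] → ·  [on edge]
    (7,5)@(15, 11): e=[-4,0,20] → ·  [on edge]
    (1,6)@(3, 13): e=[72,-56,0] → ·  [on edge]
    (7,6)@(15, 13): e=[0,-8,24] → ·  [on edge]
  covered (3 px):
    · · · · · · · ·
    · · · · · · · ·
    · · · · · █ · ·
    · · · · · █ · ·
    · · · · · · █ ·
    · · · · · · · ·
    · · · · · · · ·
T3:
  2·area = 168  (B↔C swapped to make it positive)
  edge (4, 14)→(10, 0): d=(6,-14) top-left  bias=+0
  edge (10, 0)→(16, 14): d=(6,14) right/bottom  bias=-1
  edge (16, 14)→(4, 14): d=(-12,0) right/bottom  bias=-1
    (4,1)@(9, 3): e=[4,32,132] → █
    (5,1)@(11, 3): e=[32,4,132] → █
    (6,1)@(13, 3): e=[60,-24,132] → ·
    (4,2)@(9, 5): e=[16,44,108] → █
    (6,2)@(13, 5): e=[72,-12,108] → ·
    (3,3)@(7, 7): e=[0,84,84] → █  [on edge]
    (6,3)@(13, 7): e=[84,0,84] → ·  [on edge]
    (3,4)@(7, 9): e=[12,96,60] → █
    (6,4)@(13, 9): e=[96,12,60] → █
    (7,4)@(15, 9): e=[124,-16,60] → ·
    (3,5)@(7, 11): e=[24,108,36] → █
    (7,5)@(15, 11): e=[136,-4,36] → ·
  covered (21 px):
    · · · · · · · ·
    · · · · █ █ · ·
    · · · · █ █ · ·
    · · · █ █ █ · ·
    · · · █ █ █ █ ·
    · · · █ █ █ █ ·
    · · █ █ █ █ █ █

Answer: [[5,2],[5,3],[6,4]]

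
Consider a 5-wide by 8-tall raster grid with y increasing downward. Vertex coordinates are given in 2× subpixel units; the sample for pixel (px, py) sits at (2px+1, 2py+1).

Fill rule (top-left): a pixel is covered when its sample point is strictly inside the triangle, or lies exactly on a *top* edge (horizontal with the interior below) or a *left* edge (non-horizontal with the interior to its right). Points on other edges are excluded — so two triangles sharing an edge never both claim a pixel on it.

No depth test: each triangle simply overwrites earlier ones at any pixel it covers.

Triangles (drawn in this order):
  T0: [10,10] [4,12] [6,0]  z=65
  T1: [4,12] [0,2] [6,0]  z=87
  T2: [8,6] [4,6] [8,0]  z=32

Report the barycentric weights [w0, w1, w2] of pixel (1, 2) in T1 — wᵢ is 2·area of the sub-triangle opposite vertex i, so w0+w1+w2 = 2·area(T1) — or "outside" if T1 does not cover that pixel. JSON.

T0:
  2·area = 68
  edge (10, 10)→(4, 12): d=(-6,2) right/bottom  bias=-1
  edge (4, 12)→(6, 0): d=(2,-12) top-left  bias=+0
  edge (6, 0)→(10, 10): d=(4,10) right/bottom  bias=-1
    (3,1)@(7, 3): e=[48,18,2] → X
    (4,1)@(9, 3): e=[44,42,-18] → .
    (3,2)@(7, 5): e=[36,22,10] → X
    (4,2)@(9, 5): e=[32,46,-10] → .
    (2,3)@(5, 7): e=[28,2,38] → X
    (4,3)@(9, 7): e=[20,50,-2] → .
    (2,4)@(5, 9): e=[16,6,46] → X
    (4,4)@(9, 9): e=[8,54,6] → X
    (2,5)@(5, 11): e=[4,10,54] → X
    (3,5)@(7, 11): e=[0,34,34] → .  [on edge]
    (4,5)@(9, 11): e=[-4,58,14] → .
    (0,6)@(1, 13): e=[0,-34,102] → .  [on edge]
  covered (8 px):
    . . . . .
    . . . X .
    . . . X .
    . . X X .
    . . X X X
    . . X . .
    . . . . .
    . . . . .
T1:
  2·area = 68
  edge (4, 12)→(0, 2): d=(-4,-10) top-left  bias=+0
  edge (0, 2)→(6, 0): d=(6,-2) top-left  bias=+0
  edge (6, 0)→(4, 12): d=(-2,12) right/bottom  bias=-1
    (1,0)@(3, 1): e=[34,0,34] → X  [on edge]
    (2,0)@(5, 1): e=[54,4,10] → X
    (3,0)@(7, 1): e=[74,8,-14] → .
    (0,1)@(1, 3): e=[6,8,54] → X
    (3,1)@(7, 3): e=[66,20,-18] → .
    (0,2)@(1, 5): e=[-2,20,50] → .
    (1,2)@(3, 5): e=[18,24,26] → X
    (3,2)@(7, 5): e=[58,32,-22] → .
    (1,3)@(3, 7): e=[10,36,22] → X
    (2,3)@(5, 7): e=[30,40,-2] → .
    (1,4)@(3, 9): e=[2,48,18] → X
    (2,4)@(5, 9): e=[22,52,-6] → .
  covered (9 px):
    . X X . .
    X X X . .
    . X X . .
    . X . . .
    . X . . .
    . . . . .
    . . . . .
    . . . . .
T2:
  2·area = 24
  edge (8, 6)→(4, 6): d=(-4,0) right/bottom  bias=-1
  edge (4, 6)→(8, 0): d=(4,-6) top-left  bias=+0
  edge (8, 0)→(8, 6): d=(0,6) right/bottom  bias=-1
    (3,1)@(7, 3): e=[12,6,6] → X
    (4,1)@(9, 3): e=[12,18,-6] → .
    (2,2)@(5, 5): e=[4,2,18] → X
    (4,2)@(9, 5): e=[4,26,-6] → .
    (2,3)@(5, 7): e=[-4,10,18] → .
    (3,3)@(7, 7): e=[-4,22,6] → .
  covered (3 px):
    . . . . .
    . . . X .
    . . X X .
    . . . . .
    . . . . .
    . . . . .
    . . . . .
    . . . . .

Answer: [24,26,18]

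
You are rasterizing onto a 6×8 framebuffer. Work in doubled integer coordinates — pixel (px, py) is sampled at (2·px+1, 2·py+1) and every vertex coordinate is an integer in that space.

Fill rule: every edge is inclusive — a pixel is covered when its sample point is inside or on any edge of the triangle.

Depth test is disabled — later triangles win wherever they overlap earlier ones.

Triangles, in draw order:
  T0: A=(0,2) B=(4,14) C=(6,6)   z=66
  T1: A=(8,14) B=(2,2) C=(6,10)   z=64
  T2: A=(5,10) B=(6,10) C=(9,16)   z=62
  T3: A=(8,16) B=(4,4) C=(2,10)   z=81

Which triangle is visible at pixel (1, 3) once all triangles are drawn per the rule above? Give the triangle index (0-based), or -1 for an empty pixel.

T0:
  2·area = 56  (B↔C swapped to make it positive)
  edge (0, 2)→(6, 6): d=(6,4) inclusive
  edge (6, 6)→(4, 14): d=(-2,8) inclusive
  edge (4, 14)→(0, 2): d=(-4,-12) inclusive
    (0,1)@(1, 3): e=[2,46,8] → #
    (1,1)@(3, 3): e=[-6,30,32] → ·
    (0,2)@(1, 5): e=[14,42,0] → #  [on edge]
    (1,2)@(3, 5): e=[6,26,24] → #
    (2,2)@(5, 5): e=[-2,10,48] → ·
    (0,3)@(1, 7): e=[26,38,-8] → ·
    (1,3)@(3, 7): e=[18,22,16] → #
    (2,3)@(5, 7): e=[10,6,40] → #
    (3,3)@(7, 7): e=[2,-10,64] → ·
    (1,4)@(3, 9): e=[30,18,8] → #
    (3,4)@(7, 9): e=[14,-14,56] → ·
    (1,5)@(3, 11): e=[42,14,0] → #  [on edge]
  covered (8 px):
    · · · · · ·
    # · · · · ·
    # # · · · ·
    · # # · · ·
    · # # · · ·
    · # · · · ·
    · · · · · ·
    · · · · · ·
T1:
  degenerate (2·area = 0) — covers nothing
T2:
  2·area = 6
  edge (5, 10)→(6, 10): d=(1,0) inclusive
  edge (6, 10)→(9, 16): d=(3,6) inclusive
  edge (9, 16)→(5, 10): d=(-4,-6) inclusive
    (1,3)@(3, 7): e=[-3,9,0] → ·  [on edge]
    (3,6)@(7, 13): e=[3,3,0] → #  [on edge]
    (4,6)@(9, 13): e=[3,-9,12] → ·
    (3,7)@(7, 15): e=[5,9,-8] → ·
  covered (1 px):
    · · · · · ·
    · · · · · ·
    · · · · · ·
    · · · · · ·
    · · · · · ·
    · · · · · ·
    · · · # · ·
    · · · · · ·
T3:
  2·area = 48  (B↔C swapped to make it positive)
  edge (8, 16)→(2, 10): d=(-6,-6) inclusive
  edge (2, 10)→(4, 4): d=(2,-6) inclusive
  edge (4, 4)→(8, 16): d=(4,12) inclusive
    (1,0)@(3, 1): e=[60,-12,0] → ·  [on edge]
    (2,0)@(5, 1): e=[72,0,-24] → ·  [on edge]
    (1,3)@(3, 7): e=[24,0,24] → #  [on edge]
    (2,3)@(5, 7): e=[36,12,0] → #  [on edge]
    (3,3)@(7, 7): e=[48,24,-24] → ·
    (0,4)@(1, 9): e=[0,-8,56] → ·  [on edge]
    (1,4)@(3, 9): e=[12,4,32] → #
    (3,4)@(7, 9): e=[36,28,-16] → ·
    (1,5)@(3, 11): e=[0,8,40] → #  [on edge]
    (3,5)@(7, 11): e=[24,32,-8] → ·
    (0,6)@(1, 13): e=[-24,0,72] → ·  [on edge]
    (1,6)@(3, 13): e=[-12,12,48] → ·
    (2,6)@(5, 13): e=[0,24,24] → #  [on edge]
    (3,6)@(7, 13): e=[12,36,0] → #  [on edge]
    (3,7)@(7, 15): e=[0,40,8] → #  [on edge]
  covered (9 px):
    · · · · · ·
    · · · · · ·
    · · · · · ·
    · # # · · ·
    · # # · · ·
    · # # · · ·
    · · # # · ·
    · · · # · ·

Z-buffer (winner per pixel, '.' = empty):
  . . . . . .
  0 . . . . .
  0 0 . . . .
  . 3 3 . . .
  . 3 3 . . .
  . 3 3 . . .
  . . 3 3 . .
  . . . 3 . .

Result: 3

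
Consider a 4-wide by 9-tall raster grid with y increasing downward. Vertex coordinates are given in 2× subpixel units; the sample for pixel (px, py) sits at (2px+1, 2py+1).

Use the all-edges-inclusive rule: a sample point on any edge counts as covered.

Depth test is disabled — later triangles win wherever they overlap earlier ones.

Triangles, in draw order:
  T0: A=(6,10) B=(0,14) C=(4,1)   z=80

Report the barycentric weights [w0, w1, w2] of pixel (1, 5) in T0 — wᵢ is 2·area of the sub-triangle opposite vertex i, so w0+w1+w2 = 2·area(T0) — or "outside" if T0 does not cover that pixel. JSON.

T0:
  2·area = 62
  edge (6, 10)→(0, 14): d=(-6,4) inclusive
  edge (0, 14)→(4, 1): d=(4,-13) inclusive
  edge (4, 1)→(6, 10): d=(2,9) inclusive
    (1,2)@(3, 5): e=[42,3,17] → #
    (2,2)@(5, 5): e=[34,29,-1] → ·
    (1,3)@(3, 7): e=[30,11,21] → #
    (2,3)@(5, 7): e=[22,37,3] → #
    (3,3)@(7, 7): e=[14,63,-15] → ·
    (1,4)@(3, 9): e=[18,19,25] → #
    (3,4)@(7, 9): e=[2,71,-11] → ·
    (0,5)@(1, 11): e=[14,1,47] → #
    (2,5)@(5, 11): e=[-2,53,11] → ·
    (0,6)@(1, 13): e=[2,9,51] → #
    (1,6)@(3, 13): e=[-6,35,33] → ·
    (0,7)@(1, 15): e=[-10,17,55] → ·
  covered (8 px):
    · · · ·
    · · · ·
    · # · ·
    · # # ·
    · # # ·
    # # · ·
    # · · ·
    · · · ·
    · · · ·

Result: [27,29,6]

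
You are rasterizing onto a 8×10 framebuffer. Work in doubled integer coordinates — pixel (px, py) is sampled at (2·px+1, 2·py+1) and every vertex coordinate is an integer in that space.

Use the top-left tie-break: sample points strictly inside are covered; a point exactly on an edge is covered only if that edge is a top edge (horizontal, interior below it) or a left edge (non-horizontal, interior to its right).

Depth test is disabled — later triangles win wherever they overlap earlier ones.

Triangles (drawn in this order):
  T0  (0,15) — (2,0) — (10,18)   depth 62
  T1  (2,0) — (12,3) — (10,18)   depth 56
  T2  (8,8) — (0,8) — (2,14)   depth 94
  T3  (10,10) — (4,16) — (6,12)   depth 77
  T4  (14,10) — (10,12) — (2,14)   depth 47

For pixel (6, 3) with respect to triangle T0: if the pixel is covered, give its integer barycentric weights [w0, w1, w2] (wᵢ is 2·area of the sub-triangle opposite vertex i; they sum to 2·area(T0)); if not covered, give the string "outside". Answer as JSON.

T0:
  2·area = 156
  edge (0, 15)→(2, 0): d=(2,-15) top-left  bias=+0
  edge (2, 0)→(10, 18): d=(8,18) right/bottom  bias=-1
  edge (10, 18)→(0, 15): d=(-10,-3) top-left  bias=+0
    (1,1)@(3, 3): e=[21,6,129] → #
    (2,1)@(5, 3): e=[51,-30,135] → ·
    (1,2)@(3, 5): e=[25,22,109] → #
    (2,2)@(5, 5): e=[55,-14,115] → ·
    (1,3)@(3, 7): e=[29,38,89] → #
    (2,3)@(5, 7): e=[59,2,95] → #
    (3,3)@(7, 7): e=[89,-34,101] → ·
    (0,4)@(1, 9): e=[3,90,63] → #
    (3,4)@(7, 9): e=[93,-18,81] → ·
    (0,5)@(1, 11): e=[7,106,43] → #
    (3,5)@(7, 11): e=[97,-2,61] → ·
    (0,6)@(1, 13): e=[11,122,23] → #
  covered (20 px):
    · · · · · · · ·
    · # · · · · · ·
    · # · · · · · ·
    · # # · · · · ·
    # # # · · · · ·
    # # # · · · · ·
    # # # # · · · ·
    # # # # · · · ·
    · · · # # · · ·
    · · · · · · · ·
T1:
  2·area = 156
  edge (2, 0)→(12, 3): d=(10,3) right/bottom  bias=-1
  edge (12, 3)→(10, 18): d=(-2,15) right/bottom  bias=-1
  edge (10, 18)→(2, 0): d=(-8,-18) top-left  bias=+0
    (1,0)@(3, 1): e=[7,139,10] → #
    (2,0)@(5, 1): e=[1,109,46] → #
    (3,0)@(7, 1): e=[-5,79,82] → ·
    (1,1)@(3, 3): e=[27,135,-6] → ·
    (2,1)@(5, 3): e=[21,105,30] → #
    (3,1)@(7, 3): e=[15,75,66] → #
    (4,1)@(9, 3): e=[9,45,102] → #
    (5,1)@(11, 3): e=[3,15,138] → #
    (6,1)@(13, 3): e=[-3,-15,174] → ·
    (2,2)@(5, 5): e=[41,101,14] → #
    (6,2)@(13, 5): e=[17,-19,158] → ·
    (2,3)@(5, 7): e=[61,97,-2] → ·
  covered (20 px):
    · # # · · · · ·
    · · # # # # · ·
    · · # # # # · ·
    · · · # # # · ·
    · · · # # # · ·
    · · · # # · · ·
    · · · · # · · ·
    · · · · # · · ·
    · · · · · · · ·
    · · · · · · · ·
T2:
  2·area = 48  (B↔C swapped to make it positive)
  edge (8, 8)→(2, 14): d=(-6,6) right/bottom  bias=-1
  edge (2, 14)→(0, 8): d=(-2,-6) top-left  bias=+0
  edge (0, 8)→(8, 8): d=(8,0) top-left  bias=+0
    (7,0)@(15, 1): e=[0,104,-56] → ·  [on edge]
    (6,1)@(13, 3): e=[0,88,-40] → ·  [on edge]
    (5,2)@(11, 5): e=[0,72,-24] → ·  [on edge]
    (4,3)@(9, 7): e=[0,56,-8] → ·  [on edge]
    (0,4)@(1, 9): e=[36,4,8] → #
    (1,4)@(3, 9): e=[24,16,8] → #
    (2,4)@(5, 9): e=[12,28,8] → #
    (3,4)@(7, 9): e=[0,40,8] → ·  [on edge]
    (0,5)@(1, 11): e=[24,0,24] → #  [on edge]
    (2,5)@(5, 11): e=[0,24,24] → ·  [on edge]
    (0,6)@(1, 13): e=[12,-4,40] → ·
    (1,6)@(3, 13): e=[0,8,40] → ·  [on edge]
    (0,7)@(1, 15): e=[0,-8,56] → ·  [on edge]
    (1,8)@(3, 17): e=[-24,0,72] → ·  [on edge]
  covered (5 px):
    · · · · · · · ·
    · · · · · · · ·
    · · · · · · · ·
    · · · · · · · ·
    # # # · · · · ·
    # # · · · · · ·
    · · · · · · · ·
    · · · · · · · ·
    · · · · · · · ·
    · · · · · · · ·
T3:
  2·area = 12
  edge (10, 10)→(4, 16): d=(-6,6) right/bottom  bias=-1
  edge (4, 16)→(6, 12): d=(2,-4) top-left  bias=+0
  edge (6, 12)→(10, 10): d=(4,-2) top-left  bias=+0
    (7,2)@(15, 5): e=[0,22,-10] → ·  [on edge]
    (6,3)@(13, 7): e=[0,18,-6] → ·  [on edge]
    (5,4)@(11, 9): e=[0,14,-2] → ·  [on edge]
    (4,5)@(9, 11): e=[0,10,2] → ·  [on edge]
    (3,6)@(7, 13): e=[0,6,6] → ·  [on edge]
    (2,7)@(5, 15): e=[0,2,10] → ·  [on edge]
    (1,8)@(3, 17): e=[0,-2,14] → ·  [on edge]
    (0,9)@(1, 19): e=[0,-6,18] → ·  [on edge]
  covered (0 px):
    · · · · · · · ·
    · · · · · · · ·
    · · · · · · · ·
    · · · · · · · ·
    · · · · · · · ·
    · · · · · · · ·
    · · · · · · · ·
    · · · · · · · ·
    · · · · · · · ·
    · · · · · · · ·
T4:
  2·area = 8
  edge (14, 10)→(10, 12): d=(-4,2) right/bottom  bias=-1
  edge (10, 12)→(2, 14): d=(-8,2) right/bottom  bias=-1
  edge (2, 14)→(14, 10): d=(12,-4) top-left  bias=+0
    (5,5)@(11, 11): e=[2,6,0] → #  [on edge]
    (6,5)@(13, 11): e=[-2,2,8] → ·
    (2,6)@(5, 13): e=[6,2,0] → #  [on edge]
    (3,6)@(7, 13): e=[2,-2,8] → ·
    (5,6)@(11, 13): e=[-6,-10,24] → ·
    (2,7)@(5, 15): e=[-2,-14,24] → ·
  covered (2 px):
    · · · · · · · ·
    · · · · · · · ·
    · · · · · · · ·
    · · · · · · · ·
    · · · · · · · ·
    · · · · · # · ·
    · · # · · · · ·
    · · · · · · · ·
    · · · · · · · ·
    · · · · · · · ·

Answer: "outside"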